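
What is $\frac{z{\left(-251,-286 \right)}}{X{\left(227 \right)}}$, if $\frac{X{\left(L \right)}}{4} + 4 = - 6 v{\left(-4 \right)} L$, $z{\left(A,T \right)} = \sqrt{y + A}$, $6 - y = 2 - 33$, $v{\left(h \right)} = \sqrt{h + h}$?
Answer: $- \frac{\sqrt{214}}{- 16 i + 10896 \sqrt{2}} \approx -0.00094935 - 9.8574 \cdot 10^{-7} i$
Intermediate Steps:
$v{\left(h \right)} = \sqrt{2} \sqrt{h}$ ($v{\left(h \right)} = \sqrt{2 h} = \sqrt{2} \sqrt{h}$)
$y = 37$ ($y = 6 - \left(2 - 33\right) = 6 - -31 = 6 + 31 = 37$)
$z{\left(A,T \right)} = \sqrt{37 + A}$
$X{\left(L \right)} = -16 - 48 i L \sqrt{2}$ ($X{\left(L \right)} = -16 + 4 - 6 \sqrt{2} \sqrt{-4} L = -16 + 4 - 6 \sqrt{2} \cdot 2 i L = -16 + 4 - 6 \cdot 2 i \sqrt{2} L = -16 + 4 - 12 i \sqrt{2} L = -16 + 4 \left(- 12 i L \sqrt{2}\right) = -16 - 48 i L \sqrt{2}$)
$\frac{z{\left(-251,-286 \right)}}{X{\left(227 \right)}} = \frac{\sqrt{37 - 251}}{-16 - 48 i 227 \sqrt{2}} = \frac{\sqrt{-214}}{-16 - 10896 i \sqrt{2}} = \frac{i \sqrt{214}}{-16 - 10896 i \sqrt{2}}$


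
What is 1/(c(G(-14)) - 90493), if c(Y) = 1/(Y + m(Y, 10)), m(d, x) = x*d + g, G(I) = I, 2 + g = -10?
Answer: -166/15021839 ≈ -1.1051e-5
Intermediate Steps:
g = -12 (g = -2 - 10 = -12)
m(d, x) = -12 + d*x (m(d, x) = x*d - 12 = d*x - 12 = -12 + d*x)
c(Y) = 1/(-12 + 11*Y) (c(Y) = 1/(Y + (-12 + Y*10)) = 1/(Y + (-12 + 10*Y)) = 1/(-12 + 11*Y))
1/(c(G(-14)) - 90493) = 1/(1/(-12 + 11*(-14)) - 90493) = 1/(1/(-12 - 154) - 90493) = 1/(1/(-166) - 90493) = 1/(-1/166 - 90493) = 1/(-15021839/166) = -166/15021839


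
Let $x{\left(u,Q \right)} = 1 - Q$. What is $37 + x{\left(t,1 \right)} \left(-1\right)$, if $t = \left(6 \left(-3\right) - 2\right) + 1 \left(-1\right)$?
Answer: $37$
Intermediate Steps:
$t = -21$ ($t = \left(-18 - 2\right) - 1 = -20 - 1 = -21$)
$37 + x{\left(t,1 \right)} \left(-1\right) = 37 + \left(1 - 1\right) \left(-1\right) = 37 + 0 \left(-1\right) = 37 + 0 = 37$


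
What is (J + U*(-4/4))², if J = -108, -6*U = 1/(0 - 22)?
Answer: 203262049/17424 ≈ 11666.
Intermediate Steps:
U = 1/132 (U = -1/(6*(0 - 22)) = -⅙/(-22) = -⅙*(-1/22) = 1/132 ≈ 0.0075758)
(J + U*(-4/4))² = (-108 + (-4/4)/132)² = (-108 + (-4*¼)/132)² = (-108 + (1/132)*(-1))² = (-108 - 1/132)² = (-14257/132)² = 203262049/17424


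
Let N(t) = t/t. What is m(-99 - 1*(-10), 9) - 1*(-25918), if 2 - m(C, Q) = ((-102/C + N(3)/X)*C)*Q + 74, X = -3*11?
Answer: 294137/11 ≈ 26740.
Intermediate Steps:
X = -33
N(t) = 1
m(C, Q) = -72 - C*Q*(-1/33 - 102/C) (m(C, Q) = 2 - (((-102/C + 1/(-33))*C)*Q + 74) = 2 - (((-102/C + 1*(-1/33))*C)*Q + 74) = 2 - (((-102/C - 1/33)*C)*Q + 74) = 2 - (((-1/33 - 102/C)*C)*Q + 74) = 2 - ((C*(-1/33 - 102/C))*Q + 74) = 2 - (C*Q*(-1/33 - 102/C) + 74) = 2 - (74 + C*Q*(-1/33 - 102/C)) = 2 + (-74 - C*Q*(-1/33 - 102/C)) = -72 - C*Q*(-1/33 - 102/C))
m(-99 - 1*(-10), 9) - 1*(-25918) = (-72 + 102*9 + (1/33)*(-99 - 1*(-10))*9) - 1*(-25918) = (-72 + 918 + (1/33)*(-99 + 10)*9) + 25918 = (-72 + 918 + (1/33)*(-89)*9) + 25918 = (-72 + 918 - 267/11) + 25918 = 9039/11 + 25918 = 294137/11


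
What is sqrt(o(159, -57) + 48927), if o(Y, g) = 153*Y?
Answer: sqrt(73254) ≈ 270.65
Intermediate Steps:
sqrt(o(159, -57) + 48927) = sqrt(153*159 + 48927) = sqrt(24327 + 48927) = sqrt(73254)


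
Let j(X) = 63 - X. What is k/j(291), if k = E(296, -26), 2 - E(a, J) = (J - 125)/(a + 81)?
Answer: -905/85956 ≈ -0.010529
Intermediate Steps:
E(a, J) = 2 - (-125 + J)/(81 + a) (E(a, J) = 2 - (J - 125)/(a + 81) = 2 - (-125 + J)/(81 + a))
k = 905/377 (k = (287 - 1*(-26) + 2*296)/(81 + 296) = (287 + 26 + 592)/377 = (1/377)*905 = 905/377 ≈ 2.4005)
k/j(291) = 905/(377*(63 - 1*291)) = 905/(377*(63 - 291)) = (905/377)/(-228) = (905/377)*(-1/228) = -905/85956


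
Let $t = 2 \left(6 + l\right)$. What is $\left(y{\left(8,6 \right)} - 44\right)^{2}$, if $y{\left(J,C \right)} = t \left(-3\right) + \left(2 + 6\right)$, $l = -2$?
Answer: $3600$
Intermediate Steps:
$t = 8$ ($t = 2 \left(6 - 2\right) = 2 \cdot 4 = 8$)
$y{\left(J,C \right)} = -16$ ($y{\left(J,C \right)} = 8 \left(-3\right) + \left(2 + 6\right) = -24 + 8 = -16$)
$\left(y{\left(8,6 \right)} - 44\right)^{2} = \left(-16 - 44\right)^{2} = \left(-60\right)^{2} = 3600$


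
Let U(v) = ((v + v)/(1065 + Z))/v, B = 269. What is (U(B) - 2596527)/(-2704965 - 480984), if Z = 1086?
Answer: 5585129575/6852976299 ≈ 0.81499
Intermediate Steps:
U(v) = 2/2151 (U(v) = ((v + v)/(1065 + 1086))/v = ((2*v)/2151)/v = ((2*v)*(1/2151))/v = (2*v/2151)/v = 2/2151)
(U(B) - 2596527)/(-2704965 - 480984) = (2/2151 - 2596527)/(-2704965 - 480984) = -5585129575/2151/(-3185949) = -5585129575/2151*(-1/3185949) = 5585129575/6852976299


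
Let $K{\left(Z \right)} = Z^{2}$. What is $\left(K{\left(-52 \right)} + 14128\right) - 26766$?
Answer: $-9934$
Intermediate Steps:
$\left(K{\left(-52 \right)} + 14128\right) - 26766 = \left(\left(-52\right)^{2} + 14128\right) - 26766 = \left(2704 + 14128\right) - 26766 = 16832 - 26766 = -9934$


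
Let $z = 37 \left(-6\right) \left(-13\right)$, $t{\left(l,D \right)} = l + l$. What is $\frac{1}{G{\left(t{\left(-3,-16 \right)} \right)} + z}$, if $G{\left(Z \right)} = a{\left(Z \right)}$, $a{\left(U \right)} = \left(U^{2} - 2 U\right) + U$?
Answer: $\frac{1}{2928} \approx 0.00034153$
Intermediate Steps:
$a{\left(U \right)} = U^{2} - U$
$t{\left(l,D \right)} = 2 l$
$z = 2886$ ($z = \left(-222\right) \left(-13\right) = 2886$)
$G{\left(Z \right)} = Z \left(-1 + Z\right)$
$\frac{1}{G{\left(t{\left(-3,-16 \right)} \right)} + z} = \frac{1}{2 \left(-3\right) \left(-1 + 2 \left(-3\right)\right) + 2886} = \frac{1}{- 6 \left(-1 - 6\right) + 2886} = \frac{1}{\left(-6\right) \left(-7\right) + 2886} = \frac{1}{42 + 2886} = \frac{1}{2928}$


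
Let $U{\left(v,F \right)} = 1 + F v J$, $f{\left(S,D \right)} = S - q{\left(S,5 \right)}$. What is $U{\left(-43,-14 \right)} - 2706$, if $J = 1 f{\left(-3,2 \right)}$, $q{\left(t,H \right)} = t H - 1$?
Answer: $5121$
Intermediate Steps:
$q{\left(t,H \right)} = -1 + H t$ ($q{\left(t,H \right)} = H t - 1 = -1 + H t$)
$f{\left(S,D \right)} = 1 - 4 S$ ($f{\left(S,D \right)} = S - \left(-1 + 5 S\right) = 1 - 4 S$)
$J = 13$ ($J = 1 \left(1 - -12\right) = 1 \left(1 + 12\right) = 1 \cdot 13 = 13$)
$U{\left(v,F \right)} = 1 + 13 F v$ ($U{\left(v,F \right)} = 1 + F v 13 = 1 + 13 F v$)
$U{\left(-43,-14 \right)} - 2706 = \left(1 + 13 \left(-14\right) \left(-43\right)\right) - 2706 = \left(1 + 7826\right) - 2706 = 7827 - 2706 = 5121$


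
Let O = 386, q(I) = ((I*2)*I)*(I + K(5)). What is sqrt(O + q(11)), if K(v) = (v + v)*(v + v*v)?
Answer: 8*sqrt(1182) ≈ 275.04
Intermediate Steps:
K(v) = 2*v*(v + v**2) (K(v) = (2*v)*(v + v**2) = 2*v*(v + v**2))
q(I) = 2*I**2*(300 + I) (q(I) = ((I*2)*I)*(I + 2*5**2*(1 + 5)) = ((2*I)*I)*(I + 2*25*6) = (2*I**2)*(I + 300) = (2*I**2)*(300 + I) = 2*I**2*(300 + I))
sqrt(O + q(11)) = sqrt(386 + 2*11**2*(300 + 11)) = sqrt(386 + 2*121*311) = sqrt(386 + 75262) = sqrt(75648) = 8*sqrt(1182)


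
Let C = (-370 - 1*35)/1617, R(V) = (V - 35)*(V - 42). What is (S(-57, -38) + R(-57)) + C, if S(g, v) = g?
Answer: 4878354/539 ≈ 9050.8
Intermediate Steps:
R(V) = (-42 + V)*(-35 + V) (R(V) = (-35 + V)*(-42 + V) = (-42 + V)*(-35 + V))
C = -135/539 (C = (-370 - 35)*(1/1617) = -405*1/1617 = -135/539 ≈ -0.25046)
(S(-57, -38) + R(-57)) + C = (-57 + (1470 + (-57)**2 - 77*(-57))) - 135/539 = (-57 + (1470 + 3249 + 4389)) - 135/539 = (-57 + 9108) - 135/539 = 9051 - 135/539 = 4878354/539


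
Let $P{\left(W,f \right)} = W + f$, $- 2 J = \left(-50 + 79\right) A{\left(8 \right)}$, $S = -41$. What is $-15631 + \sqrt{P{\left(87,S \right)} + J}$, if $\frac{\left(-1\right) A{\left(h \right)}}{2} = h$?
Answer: $-15631 + \sqrt{278} \approx -15614.0$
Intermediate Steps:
$A{\left(h \right)} = - 2 h$
$J = 232$ ($J = - \frac{\left(-50 + 79\right) \left(\left(-2\right) 8\right)}{2} = - \frac{29 \left(-16\right)}{2} = \left(- \frac{1}{2}\right) \left(-464\right) = 232$)
$-15631 + \sqrt{P{\left(87,S \right)} + J} = -15631 + \sqrt{\left(87 - 41\right) + 232} = -15631 + \sqrt{46 + 232} = -15631 + \sqrt{278}$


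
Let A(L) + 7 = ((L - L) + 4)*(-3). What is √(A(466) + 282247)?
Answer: 2*√70557 ≈ 531.25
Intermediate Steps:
A(L) = -19 (A(L) = -7 + ((L - L) + 4)*(-3) = -7 + (0 + 4)*(-3) = -7 + 4*(-3) = -7 - 12 = -19)
√(A(466) + 282247) = √(-19 + 282247) = √282228 = 2*√70557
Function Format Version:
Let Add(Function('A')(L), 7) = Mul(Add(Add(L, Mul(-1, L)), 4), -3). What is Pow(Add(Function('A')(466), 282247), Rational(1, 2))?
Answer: Mul(2, Pow(70557, Rational(1, 2))) ≈ 531.25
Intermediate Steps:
Function('A')(L) = -19 (Function('A')(L) = Add(-7, Mul(Add(Add(L, Mul(-1, L)), 4), -3)) = Add(-7, Mul(Add(0, 4), -3)) = Add(-7, Mul(4, -3)) = Add(-7, -12) = -19)
Pow(Add(Function('A')(466), 282247), Rational(1, 2)) = Pow(Add(-19, 282247), Rational(1, 2)) = Pow(282228, Rational(1, 2)) = Mul(2, Pow(70557, Rational(1, 2)))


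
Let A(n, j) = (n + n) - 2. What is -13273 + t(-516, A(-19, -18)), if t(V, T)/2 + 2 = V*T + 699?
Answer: 29401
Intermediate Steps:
A(n, j) = -2 + 2*n (A(n, j) = 2*n - 2 = -2 + 2*n)
t(V, T) = 1394 + 2*T*V (t(V, T) = -4 + 2*(V*T + 699) = -4 + 2*(T*V + 699) = -4 + 2*(699 + T*V) = -4 + (1398 + 2*T*V) = 1394 + 2*T*V)
-13273 + t(-516, A(-19, -18)) = -13273 + (1394 + 2*(-2 + 2*(-19))*(-516)) = -13273 + (1394 + 2*(-2 - 38)*(-516)) = -13273 + (1394 + 2*(-40)*(-516)) = -13273 + (1394 + 41280) = -13273 + 42674 = 29401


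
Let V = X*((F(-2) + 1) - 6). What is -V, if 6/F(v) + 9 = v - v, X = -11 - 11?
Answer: -374/3 ≈ -124.67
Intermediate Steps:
X = -22
F(v) = -⅔ (F(v) = 6/(-9 + (v - v)) = 6/(-9 + 0) = 6/(-9) = 6*(-⅑) = -⅔)
V = 374/3 (V = -22*((-⅔ + 1) - 6) = -22*(⅓ - 6) = -22*(-17/3) = 374/3 ≈ 124.67)
-V = -1*374/3 = -374/3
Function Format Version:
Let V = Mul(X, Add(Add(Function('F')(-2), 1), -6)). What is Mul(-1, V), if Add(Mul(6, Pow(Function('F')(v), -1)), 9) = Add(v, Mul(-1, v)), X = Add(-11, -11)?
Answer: Rational(-374, 3) ≈ -124.67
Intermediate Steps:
X = -22
Function('F')(v) = Rational(-2, 3) (Function('F')(v) = Mul(6, Pow(Add(-9, Add(v, Mul(-1, v))), -1)) = Mul(6, Pow(Add(-9, 0), -1)) = Mul(6, Pow(-9, -1)) = Mul(6, Rational(-1, 9)) = Rational(-2, 3))
V = Rational(374, 3) (V = Mul(-22, Add(Add(Rational(-2, 3), 1), -6)) = Mul(-22, Add(Rational(1, 3), -6)) = Mul(-22, Rational(-17, 3)) = Rational(374, 3) ≈ 124.67)
Mul(-1, V) = Mul(-1, Rational(374, 3)) = Rational(-374, 3)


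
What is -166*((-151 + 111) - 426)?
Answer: 77356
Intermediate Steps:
-166*((-151 + 111) - 426) = -166*(-40 - 426) = -166*(-466) = 77356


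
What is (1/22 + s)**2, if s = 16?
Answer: 124609/484 ≈ 257.46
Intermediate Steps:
(1/22 + s)**2 = (1/22 + 16)**2 = (353/22)**2 = 124609/484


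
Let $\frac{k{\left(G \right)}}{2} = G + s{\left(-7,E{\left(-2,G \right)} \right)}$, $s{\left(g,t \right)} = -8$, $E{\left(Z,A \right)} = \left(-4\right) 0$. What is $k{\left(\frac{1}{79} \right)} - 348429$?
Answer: $- \frac{27527153}{79} \approx -3.4845 \cdot 10^{5}$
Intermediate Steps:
$E{\left(Z,A \right)} = 0$
$k{\left(G \right)} = -16 + 2 G$ ($k{\left(G \right)} = 2 \left(G - 8\right) = 2 \left(-8 + G\right) = -16 + 2 G$)
$k{\left(\frac{1}{79} \right)} - 348429 = \left(-16 + \frac{2}{79}\right) - 348429 = - \frac{1262}{79} - 348429 = - \frac{27527153}{79}$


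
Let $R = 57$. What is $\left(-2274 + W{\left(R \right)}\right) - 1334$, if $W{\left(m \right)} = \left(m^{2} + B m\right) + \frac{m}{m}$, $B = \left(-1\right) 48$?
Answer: $-3094$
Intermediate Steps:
$B = -48$
$W{\left(m \right)} = 1 + m^{2} - 48 m$ ($W{\left(m \right)} = \left(m^{2} - 48 m\right) + \frac{m}{m} = \left(m^{2} - 48 m\right) + 1 = 1 + m^{2} - 48 m$)
$\left(-2274 + W{\left(R \right)}\right) - 1334 = \left(-2274 + \left(1 + 57^{2} - 2736\right)\right) - 1334 = \left(-2274 + \left(1 + 3249 - 2736\right)\right) - 1334 = \left(-2274 + 514\right) - 1334 = -1760 - 1334 = -3094$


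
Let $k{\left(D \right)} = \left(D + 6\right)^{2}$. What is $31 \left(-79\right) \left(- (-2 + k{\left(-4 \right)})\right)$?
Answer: $4898$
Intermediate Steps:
$k{\left(D \right)} = \left(6 + D\right)^{2}$
$31 \left(-79\right) \left(- (-2 + k{\left(-4 \right)})\right) = 31 \left(-79\right) \left(- (-2 + \left(6 - 4\right)^{2})\right) = - 2449 \left(- (-2 + 2^{2})\right) = - 2449 \left(- (-2 + 4)\right) = - 2449 \left(\left(-1\right) 2\right) = \left(-2449\right) \left(-2\right) = 4898$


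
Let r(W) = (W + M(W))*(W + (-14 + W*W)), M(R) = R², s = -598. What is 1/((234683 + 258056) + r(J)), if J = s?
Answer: 1/127448778691 ≈ 7.8463e-12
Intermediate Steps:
J = -598
r(W) = (W + W²)*(-14 + W + W²) (r(W) = (W + W²)*(W + (-14 + W*W)) = (W + W²)*(W + (-14 + W²)) = (W + W²)*(-14 + W + W²))
1/((234683 + 258056) + r(J)) = 1/((234683 + 258056) - 598*(-14 + (-598)³ - 13*(-598) + 2*(-598)²)) = 1/(492739 - 598*(-14 - 213847192 + 7774 + 2*357604)) = 1/(492739 - 598*(-14 - 213847192 + 7774 + 715208)) = 1/(492739 - 598*(-213124224)) = 1/(492739 + 127448285952) = 1/127448778691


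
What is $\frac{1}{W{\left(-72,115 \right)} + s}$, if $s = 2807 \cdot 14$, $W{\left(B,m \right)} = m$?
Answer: $\frac{1}{39413} \approx 2.5372 \cdot 10^{-5}$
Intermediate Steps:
$s = 39298$
$\frac{1}{W{\left(-72,115 \right)} + s} = \frac{1}{115 + 39298} = \frac{1}{39413}$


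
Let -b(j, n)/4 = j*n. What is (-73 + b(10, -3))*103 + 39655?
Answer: 44496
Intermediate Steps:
b(j, n) = -4*j*n
(-73 + b(10, -3))*103 + 39655 = (-73 - 4*10*(-3))*103 + 39655 = (-73 + 120)*103 + 39655 = 47*103 + 39655 = 4841 + 39655 = 44496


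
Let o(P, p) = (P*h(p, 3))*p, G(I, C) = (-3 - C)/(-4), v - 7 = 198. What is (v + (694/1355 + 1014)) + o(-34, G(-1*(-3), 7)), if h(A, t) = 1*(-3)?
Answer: 1997964/1355 ≈ 1474.5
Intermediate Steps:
h(A, t) = -3
v = 205 (v = 7 + 198 = 205)
G(I, C) = ¾ + C/4 (G(I, C) = (-3 - C)*(-¼) = ¾ + C/4)
o(P, p) = -3*P*p (o(P, p) = (P*(-3))*p = (-3*P)*p = -3*P*p)
(v + (694/1355 + 1014)) + o(-34, G(-1*(-3), 7)) = (205 + (694/1355 + 1014)) - 3*(-34)*(¾ + (¼)*7) = (205 + (694*(1/1355) + 1014)) - 3*(-34)*(¾ + 7/4) = (205 + (694/1355 + 1014)) - 3*(-34)*5/2 = (205 + 1374664/1355) + 255 = 1652439/1355 + 255 = 1997964/1355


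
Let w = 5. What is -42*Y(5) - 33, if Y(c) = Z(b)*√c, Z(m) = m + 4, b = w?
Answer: -33 - 378*√5 ≈ -878.23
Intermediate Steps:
b = 5
Z(m) = 4 + m
Y(c) = 9*√c (Y(c) = (4 + 5)*√c = 9*√c)
-42*Y(5) - 33 = -378*√5 - 33 = -33 - 378*√5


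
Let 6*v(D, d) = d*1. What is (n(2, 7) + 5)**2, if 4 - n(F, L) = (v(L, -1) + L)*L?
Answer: 54289/36 ≈ 1508.0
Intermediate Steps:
v(D, d) = d/6 (v(D, d) = (d*1)/6 = d/6)
n(F, L) = 4 - L*(-1/6 + L) (n(F, L) = 4 - ((1/6)*(-1) + L)*L = 4 - (-1/6 + L)*L = 4 - L*(-1/6 + L))
(n(2, 7) + 5)**2 = ((4 - 1*7**2 + (1/6)*7) + 5)**2 = ((4 - 1*49 + 7/6) + 5)**2 = ((4 - 49 + 7/6) + 5)**2 = (-263/6 + 5)**2 = (-233/6)**2 = 54289/36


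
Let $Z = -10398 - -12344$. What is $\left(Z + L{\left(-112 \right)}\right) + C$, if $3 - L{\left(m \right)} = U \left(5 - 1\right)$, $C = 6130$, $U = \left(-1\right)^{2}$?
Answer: $8075$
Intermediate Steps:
$U = 1$
$L{\left(m \right)} = -1$ ($L{\left(m \right)} = 3 - 1 \left(5 - 1\right) = 3 - 1 \cdot 4 = 3 - 4 = -1$)
$Z = 1946$ ($Z = -10398 + 12344 = 1946$)
$\left(Z + L{\left(-112 \right)}\right) + C = \left(1946 - 1\right) + 6130 = 1945 + 6130 = 8075$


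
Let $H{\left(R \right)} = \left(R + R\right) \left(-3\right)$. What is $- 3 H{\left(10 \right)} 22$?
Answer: $3960$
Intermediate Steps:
$H{\left(R \right)} = - 6 R$ ($H{\left(R \right)} = 2 R \left(-3\right) = - 6 R$)
$- 3 H{\left(10 \right)} 22 = - 3 \left(-6\right) 10 \cdot 22 = - 3 \left(\left(-60\right) 22\right) = \left(-3\right) \left(-1320\right) = 3960$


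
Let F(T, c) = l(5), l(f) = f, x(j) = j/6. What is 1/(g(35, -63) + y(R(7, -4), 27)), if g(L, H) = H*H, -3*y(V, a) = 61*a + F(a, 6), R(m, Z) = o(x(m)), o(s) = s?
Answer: 3/10255 ≈ 0.00029254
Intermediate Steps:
x(j) = j/6 (x(j) = j*(1/6) = j/6)
F(T, c) = 5
R(m, Z) = m/6
y(V, a) = -5/3 - 61*a/3 (y(V, a) = -(61*a + 5)/3 = -(5 + 61*a)/3 = -5/3 - 61*a/3)
g(L, H) = H**2
1/(g(35, -63) + y(R(7, -4), 27)) = 1/((-63)**2 + (-5/3 - 61/3*27)) = 1/(3969 + (-5/3 - 549)) = 1/(3969 - 1652/3) = 1/(10255/3) = 3/10255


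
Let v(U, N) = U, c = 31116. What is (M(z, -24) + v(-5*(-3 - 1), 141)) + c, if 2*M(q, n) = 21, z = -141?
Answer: 62293/2 ≈ 31147.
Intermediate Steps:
M(q, n) = 21/2 (M(q, n) = (½)*21 = 21/2)
(M(z, -24) + v(-5*(-3 - 1), 141)) + c = (21/2 - 5*(-3 - 1)) + 31116 = (21/2 - 5*(-4)) + 31116 = (21/2 + 20) + 31116 = 61/2 + 31116 = 62293/2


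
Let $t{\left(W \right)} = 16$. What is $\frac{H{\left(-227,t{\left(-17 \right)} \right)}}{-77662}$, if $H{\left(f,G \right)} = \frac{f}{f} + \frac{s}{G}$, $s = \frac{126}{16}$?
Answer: $- \frac{191}{9940736} \approx -1.9214 \cdot 10^{-5}$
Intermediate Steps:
$s = \frac{63}{8}$ ($s = 126 \cdot \frac{1}{16} = \frac{63}{8} \approx 7.875$)
$H{\left(f,G \right)} = 1 + \frac{63}{8 G}$ ($H{\left(f,G \right)} = \frac{f}{f} + \frac{63}{8 G} = 1 + \frac{63}{8 G}$)
$\frac{H{\left(-227,t{\left(-17 \right)} \right)}}{-77662} = \frac{\frac{1}{16} \left(\frac{63}{8} + 16\right)}{-77662} = \frac{1}{16} \cdot \frac{191}{8} \left(- \frac{1}{77662}\right) = \frac{191}{128} \left(- \frac{1}{77662}\right) = - \frac{191}{9940736}$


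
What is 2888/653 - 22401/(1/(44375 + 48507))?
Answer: -1358664239458/653 ≈ -2.0806e+9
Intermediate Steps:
2888/653 - 22401/(1/(44375 + 48507)) = 2888*(1/653) - 22401/(1/92882) = 2888/653 - 22401/1/92882 = 2888/653 - 22401*92882 = 2888/653 - 2080649682 = -1358664239458/653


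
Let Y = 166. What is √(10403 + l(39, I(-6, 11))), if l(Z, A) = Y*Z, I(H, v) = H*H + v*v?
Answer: √16877 ≈ 129.91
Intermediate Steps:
I(H, v) = H² + v²
l(Z, A) = 166*Z
√(10403 + l(39, I(-6, 11))) = √(10403 + 166*39) = √(10403 + 6474) = √16877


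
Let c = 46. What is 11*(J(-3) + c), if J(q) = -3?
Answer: 473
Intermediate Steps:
11*(J(-3) + c) = 11*(-3 + 46) = 11*43 = 473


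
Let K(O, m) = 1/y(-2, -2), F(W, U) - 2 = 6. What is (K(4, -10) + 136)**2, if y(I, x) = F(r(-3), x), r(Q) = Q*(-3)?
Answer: 1185921/64 ≈ 18530.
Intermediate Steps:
r(Q) = -3*Q
F(W, U) = 8 (F(W, U) = 2 + 6 = 8)
y(I, x) = 8
K(O, m) = 1/8
(K(4, -10) + 136)**2 = (1/8 + 136)**2 = (1089/8)**2 = 1185921/64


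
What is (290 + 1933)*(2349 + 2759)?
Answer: 11355084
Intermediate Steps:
(290 + 1933)*(2349 + 2759) = 2223*5108 = 11355084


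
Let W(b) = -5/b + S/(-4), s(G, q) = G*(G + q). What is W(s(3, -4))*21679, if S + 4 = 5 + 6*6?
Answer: -1972789/12 ≈ -1.6440e+5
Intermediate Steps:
S = 37 (S = -4 + (5 + 6*6) = -4 + (5 + 36) = -4 + 41 = 37)
W(b) = -37/4 - 5/b (W(b) = -5/b + 37/(-4) = -5/b + 37*(-¼) = -5/b - 37/4 = -37/4 - 5/b)
W(s(3, -4))*21679 = (-37/4 - 5*1/(3*(3 - 4)))*21679 = (-37/4 - 5/(3*(-1)))*21679 = (-37/4 - 5/(-3))*21679 = (-37/4 - 5*(-⅓))*21679 = (-37/4 + 5/3)*21679 = -91/12*21679 = -1972789/12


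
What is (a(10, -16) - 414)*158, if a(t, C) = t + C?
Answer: -66360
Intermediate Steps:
a(t, C) = C + t
(a(10, -16) - 414)*158 = ((-16 + 10) - 414)*158 = (-6 - 414)*158 = -420*158 = -66360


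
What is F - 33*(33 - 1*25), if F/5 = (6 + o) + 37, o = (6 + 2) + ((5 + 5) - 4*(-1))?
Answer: 61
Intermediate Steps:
o = 22 (o = 8 + (10 + 4) = 8 + 14 = 22)
F = 325 (F = 5*((6 + 22) + 37) = 5*(28 + 37) = 5*65 = 325)
F - 33*(33 - 1*25) = 325 - 33*(33 - 1*25) = 325 - 33*(33 - 25) = 325 - 33*8 = 325 - 264 = 61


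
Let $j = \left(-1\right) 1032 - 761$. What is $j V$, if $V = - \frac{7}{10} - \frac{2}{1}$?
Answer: $\frac{48411}{10} \approx 4841.1$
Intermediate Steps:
$V = - \frac{27}{10}$ ($V = \left(-7\right) \frac{1}{10} - 2 = - \frac{7}{10} - 2 = - \frac{27}{10} \approx -2.7$)
$j = -1793$ ($j = -1032 - 761 = -1793$)
$j V = \left(-1793\right) \left(- \frac{27}{10}\right) = \frac{48411}{10}$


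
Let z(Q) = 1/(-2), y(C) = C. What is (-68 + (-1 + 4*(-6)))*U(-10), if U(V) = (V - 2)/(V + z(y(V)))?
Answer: -744/7 ≈ -106.29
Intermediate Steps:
z(Q) = -½
U(V) = (-2 + V)/(-½ + V) (U(V) = (V - 2)/(V - ½) = (-2 + V)/(-½ + V))
(-68 + (-1 + 4*(-6)))*U(-10) = (-68 + (-1 + 4*(-6)))*(2*(-2 - 10)/(-1 + 2*(-10))) = (-68 + (-1 - 24))*(2*(-12)/(-1 - 20)) = (-68 - 25)*(2*(-12)/(-21)) = -186*(-1)*(-12)/21 = -93*8/7 = -744/7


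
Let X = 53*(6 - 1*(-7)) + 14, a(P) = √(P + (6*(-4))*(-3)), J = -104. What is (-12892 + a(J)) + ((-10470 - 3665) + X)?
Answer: -26324 + 4*I*√2 ≈ -26324.0 + 5.6569*I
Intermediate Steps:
a(P) = √(72 + P) (a(P) = √(P - 24*(-3)) = √(P + 72) = √(72 + P))
X = 703 (X = 53*(6 + 7) + 14 = 53*13 + 14 = 689 + 14 = 703)
(-12892 + a(J)) + ((-10470 - 3665) + X) = (-12892 + √(72 - 104)) + ((-10470 - 3665) + 703) = (-12892 + √(-32)) + (-14135 + 703) = (-12892 + 4*I*√2) - 13432 = -26324 + 4*I*√2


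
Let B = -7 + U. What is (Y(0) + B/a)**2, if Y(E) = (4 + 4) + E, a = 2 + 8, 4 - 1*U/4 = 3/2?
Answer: 6889/100 ≈ 68.890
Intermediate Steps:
U = 10 (U = 16 - 12/2 = 16 - 4*3/2 = 16 - 6 = 10)
a = 10
Y(E) = 8 + E
B = 3 (B = -7 + 10 = 3)
(Y(0) + B/a)**2 = ((8 + 0) + 3/10)**2 = (8 + 3*(1/10))**2 = (8 + 3/10)**2 = (83/10)**2 = 6889/100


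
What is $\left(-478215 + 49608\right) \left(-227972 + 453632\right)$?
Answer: $-96719455620$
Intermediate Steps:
$\left(-478215 + 49608\right) \left(-227972 + 453632\right) = \left(-428607\right) 225660 = -96719455620$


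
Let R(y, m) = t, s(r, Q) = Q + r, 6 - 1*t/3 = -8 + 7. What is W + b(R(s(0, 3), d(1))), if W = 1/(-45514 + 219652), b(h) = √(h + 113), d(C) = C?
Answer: 1/174138 + √134 ≈ 11.576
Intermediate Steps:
t = 21 (t = 18 - 3*(-8 + 7) = 18 - 3*(-1) = 18 + 3 = 21)
R(y, m) = 21
b(h) = √(113 + h)
W = 1/174138 ≈ 5.7426e-6
W + b(R(s(0, 3), d(1))) = 1/174138 + √(113 + 21) = 1/174138 + √134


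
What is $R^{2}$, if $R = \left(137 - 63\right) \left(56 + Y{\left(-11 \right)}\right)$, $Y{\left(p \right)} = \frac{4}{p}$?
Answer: $\frac{2051002944}{121} \approx 1.695 \cdot 10^{7}$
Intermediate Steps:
$R = \frac{45288}{11}$ ($R = \left(137 - 63\right) \left(56 + \frac{4}{-11}\right) = 74 \left(56 + 4 \left(- \frac{1}{11}\right)\right) = 74 \left(56 - \frac{4}{11}\right) = 74 \cdot \frac{612}{11} = \frac{45288}{11} \approx 4117.1$)
$R^{2} = \left(\frac{45288}{11}\right)^{2} = \frac{2051002944}{121}$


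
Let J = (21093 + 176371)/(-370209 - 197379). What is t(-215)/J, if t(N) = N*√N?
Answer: 30507855*I*√215/49366 ≈ 9061.6*I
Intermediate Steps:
t(N) = N^(3/2)
J = -49366/141897 (J = 197464/(-567588) = 197464*(-1/567588) = -49366/141897 ≈ -0.34790)
t(-215)/J = (-215)^(3/2)/(-49366/141897) = -215*I*√215*(-141897/49366) = 30507855*I*√215/49366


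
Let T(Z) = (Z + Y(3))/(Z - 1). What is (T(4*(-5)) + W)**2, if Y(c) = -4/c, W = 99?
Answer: 39702601/3969 ≈ 10003.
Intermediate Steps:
T(Z) = (-4/3 + Z)/(-1 + Z) (T(Z) = (Z - 4/3)/(Z - 1) = (Z - 4*1/3)/(-1 + Z) = (Z - 4/3)/(-1 + Z) = (-4/3 + Z)/(-1 + Z))
(T(4*(-5)) + W)**2 = ((-4/3 + 4*(-5))/(-1 + 4*(-5)) + 99)**2 = ((-4/3 - 20)/(-1 - 20) + 99)**2 = (-64/3/(-21) + 99)**2 = (-1/21*(-64/3) + 99)**2 = (64/63 + 99)**2 = (6301/63)**2 = 39702601/3969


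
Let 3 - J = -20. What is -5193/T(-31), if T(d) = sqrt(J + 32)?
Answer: -5193*sqrt(55)/55 ≈ -700.22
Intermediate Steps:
J = 23 (J = 3 - 1*(-20) = 3 + 20 = 23)
T(d) = sqrt(55) (T(d) = sqrt(23 + 32) = sqrt(55))
-5193/T(-31) = -5193*sqrt(55)/55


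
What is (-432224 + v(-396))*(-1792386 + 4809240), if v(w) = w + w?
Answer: -1306346051664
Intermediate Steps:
v(w) = 2*w
(-432224 + v(-396))*(-1792386 + 4809240) = (-432224 + 2*(-396))*(-1792386 + 4809240) = (-432224 - 792)*3016854 = -433016*3016854 = -1306346051664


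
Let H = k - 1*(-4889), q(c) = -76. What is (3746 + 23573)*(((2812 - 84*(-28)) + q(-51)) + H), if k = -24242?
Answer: -389705535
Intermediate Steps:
H = -19353 (H = -24242 - 1*(-4889) = -24242 + 4889 = -19353)
(3746 + 23573)*(((2812 - 84*(-28)) + q(-51)) + H) = (3746 + 23573)*(((2812 - 84*(-28)) - 76) - 19353) = 27319*(((2812 + 2352) - 76) - 19353) = 27319*((5164 - 76) - 19353) = 27319*(5088 - 19353) = 27319*(-14265) = -389705535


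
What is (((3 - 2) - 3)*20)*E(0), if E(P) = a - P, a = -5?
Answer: 200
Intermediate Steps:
E(P) = -5 - P
(((3 - 2) - 3)*20)*E(0) = (((3 - 2) - 3)*20)*(-5 - 1*0) = ((1 - 3)*20)*(-5 + 0) = -2*20*(-5) = -40*(-5) = 200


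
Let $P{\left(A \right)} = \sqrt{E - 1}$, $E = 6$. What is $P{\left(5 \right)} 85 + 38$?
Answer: $38 + 85 \sqrt{5} \approx 228.07$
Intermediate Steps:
$P{\left(A \right)} = \sqrt{5}$ ($P{\left(A \right)} = \sqrt{6 - 1} = \sqrt{5}$)
$P{\left(5 \right)} 85 + 38 = \sqrt{5} \cdot 85 + 38 = 85 \sqrt{5} + 38 = 38 + 85 \sqrt{5}$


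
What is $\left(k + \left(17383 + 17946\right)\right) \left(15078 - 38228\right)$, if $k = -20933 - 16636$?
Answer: $51856000$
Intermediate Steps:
$k = -37569$
$\left(k + \left(17383 + 17946\right)\right) \left(15078 - 38228\right) = \left(-37569 + \left(17383 + 17946\right)\right) \left(15078 - 38228\right) = \left(-37569 + 35329\right) \left(-23150\right) = \left(-2240\right) \left(-23150\right) = 51856000$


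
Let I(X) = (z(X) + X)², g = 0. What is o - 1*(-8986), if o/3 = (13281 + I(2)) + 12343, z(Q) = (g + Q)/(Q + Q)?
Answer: 343507/4 ≈ 85877.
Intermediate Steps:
z(Q) = ½ (z(Q) = (0 + Q)/(Q + Q) = Q/((2*Q)) = Q*(1/(2*Q)) = ½)
I(X) = (½ + X)²
o = 307563/4 (o = 3*((13281 + (1 + 2*2)²/4) + 12343) = 3*((13281 + (1 + 4)²/4) + 12343) = 3*((13281 + (¼)*5²) + 12343) = 3*((13281 + (¼)*25) + 12343) = 3*((13281 + 25/4) + 12343) = 3*(53149/4 + 12343) = 3*(102521/4) = 307563/4 ≈ 76891.)
o - 1*(-8986) = 307563/4 - 1*(-8986) = 307563/4 + 8986 = 343507/4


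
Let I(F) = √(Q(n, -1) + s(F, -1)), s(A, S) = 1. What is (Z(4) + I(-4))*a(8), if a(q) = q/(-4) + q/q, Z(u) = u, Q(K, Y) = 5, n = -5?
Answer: -4 - √6 ≈ -6.4495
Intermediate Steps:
a(q) = 1 - q/4 (a(q) = q*(-¼) + 1 = -q/4 + 1 = 1 - q/4)
I(F) = √6 (I(F) = √(5 + 1) = √6)
(Z(4) + I(-4))*a(8) = (4 + √6)*(1 - ¼*8) = (4 + √6)*(1 - 2) = (4 + √6)*(-1) = -4 - √6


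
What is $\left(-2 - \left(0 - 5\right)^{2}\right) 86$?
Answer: $-2322$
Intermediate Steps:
$\left(-2 - \left(0 - 5\right)^{2}\right) 86 = \left(-2 - \left(-5\right)^{2}\right) 86 = \left(-2 - 25\right) 86 = \left(-27\right) 86 = -2322$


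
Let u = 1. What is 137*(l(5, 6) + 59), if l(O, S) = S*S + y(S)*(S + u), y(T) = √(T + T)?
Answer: 13015 + 1918*√3 ≈ 16337.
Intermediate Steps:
y(T) = √2*√T (y(T) = √(2*T) = √2*√T)
l(O, S) = S² + √2*√S*(1 + S) (l(O, S) = S*S + (√2*√S)*(S + 1) = S² + (√2*√S)*(1 + S) = S² + √2*√S*(1 + S))
137*(l(5, 6) + 59) = 137*((6² + √2*√6 + √2*6^(3/2)) + 59) = 137*((36 + 2*√3 + √2*(6*√6)) + 59) = 137*((36 + 2*√3 + 12*√3) + 59) = 137*((36 + 14*√3) + 59) = 137*(95 + 14*√3) = 13015 + 1918*√3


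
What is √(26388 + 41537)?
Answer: 5*√2717 ≈ 260.62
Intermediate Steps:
√(26388 + 41537) = √67925 = 5*√2717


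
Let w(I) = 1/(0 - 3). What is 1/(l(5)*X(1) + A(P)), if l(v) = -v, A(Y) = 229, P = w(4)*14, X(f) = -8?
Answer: 1/269 ≈ 0.0037175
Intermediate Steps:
w(I) = -⅓ (w(I) = 1/(-3) = -⅓)
P = -14/3 (P = -⅓*14 = -14/3 ≈ -4.6667)
1/(l(5)*X(1) + A(P)) = 1/(-1*5*(-8) + 229) = 1/(-5*(-8) + 229) = 1/(40 + 229) = 1/269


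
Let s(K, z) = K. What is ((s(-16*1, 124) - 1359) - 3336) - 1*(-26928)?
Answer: 22217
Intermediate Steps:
((s(-16*1, 124) - 1359) - 3336) - 1*(-26928) = ((-16*1 - 1359) - 3336) - 1*(-26928) = ((-16 - 1359) - 3336) + 26928 = (-1375 - 3336) + 26928 = -4711 + 26928 = 22217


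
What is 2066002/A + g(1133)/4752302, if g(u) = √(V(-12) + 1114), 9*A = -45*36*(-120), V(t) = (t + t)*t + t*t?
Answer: 1033001/10800 + √1546/4752302 ≈ 95.648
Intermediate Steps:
V(t) = 3*t² (V(t) = (2*t)*t + t² = 2*t² + t² = 3*t²)
A = 21600 (A = (-45*36*(-120))/9 = (-1620*(-120))/9 = (⅑)*194400 = 21600)
g(u) = √1546 (g(u) = √(3*(-12)² + 1114) = √(3*144 + 1114) = √(432 + 1114) = √1546)
2066002/A + g(1133)/4752302 = 2066002/21600 + √1546/4752302 = 2066002*(1/21600) + √1546*(1/4752302) = 1033001/10800 + √1546/4752302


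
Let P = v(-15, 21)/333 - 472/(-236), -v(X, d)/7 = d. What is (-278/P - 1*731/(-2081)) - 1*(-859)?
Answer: 245162132/360013 ≈ 680.98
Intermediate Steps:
v(X, d) = -7*d
P = 173/111 (P = -7*21/333 - 472/(-236) = -147*1/333 - 472*(-1/236) = -49/111 + 2 = 173/111 ≈ 1.5586)
(-278/P - 1*731/(-2081)) - 1*(-859) = (-278/173/111 - 1*731/(-2081)) - 1*(-859) = (-278*111/173 - 731*(-1/2081)) + 859 = (-30858/173 + 731/2081) + 859 = -64089035/360013 + 859 = 245162132/360013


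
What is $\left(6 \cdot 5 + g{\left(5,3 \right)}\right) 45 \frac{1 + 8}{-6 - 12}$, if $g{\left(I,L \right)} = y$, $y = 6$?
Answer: $-810$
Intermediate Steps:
$g{\left(I,L \right)} = 6$
$\left(6 \cdot 5 + g{\left(5,3 \right)}\right) 45 \frac{1 + 8}{-6 - 12} = \left(6 \cdot 5 + 6\right) 45 \frac{1 + 8}{-6 - 12} = \left(30 + 6\right) 45 \frac{9}{-18} = 36 \cdot 45 \cdot 9 \left(- \frac{1}{18}\right) = 1620 \left(- \frac{1}{2}\right) = -810$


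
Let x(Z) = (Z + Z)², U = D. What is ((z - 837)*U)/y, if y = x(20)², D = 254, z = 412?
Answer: -2159/51200 ≈ -0.042168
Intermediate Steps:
U = 254
x(Z) = 4*Z² (x(Z) = (2*Z)² = 4*Z²)
y = 2560000 (y = (4*20²)² = (4*400)² = 1600² = 2560000)
((z - 837)*U)/y = ((412 - 837)*254)/2560000 = -425*254*(1/2560000) = -107950*1/2560000 = -2159/51200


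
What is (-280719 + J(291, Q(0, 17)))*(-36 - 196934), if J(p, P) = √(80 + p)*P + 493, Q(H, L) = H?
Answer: 55196115220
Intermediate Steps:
J(p, P) = 493 + P*√(80 + p) (J(p, P) = P*√(80 + p) + 493 = 493 + P*√(80 + p))
(-280719 + J(291, Q(0, 17)))*(-36 - 196934) = (-280719 + (493 + 0*√(80 + 291)))*(-36 - 196934) = (-280719 + (493 + 0*√371))*(-196970) = (-280719 + (493 + 0))*(-196970) = (-280719 + 493)*(-196970) = -280226*(-196970) = 55196115220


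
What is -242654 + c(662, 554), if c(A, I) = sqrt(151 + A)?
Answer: -242654 + sqrt(813) ≈ -2.4263e+5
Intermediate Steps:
-242654 + c(662, 554) = -242654 + sqrt(151 + 662) = -242654 + sqrt(813)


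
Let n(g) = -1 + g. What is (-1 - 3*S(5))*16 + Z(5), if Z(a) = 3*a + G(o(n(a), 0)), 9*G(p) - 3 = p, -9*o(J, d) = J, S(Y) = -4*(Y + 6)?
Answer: 171014/81 ≈ 2111.3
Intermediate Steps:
S(Y) = -24 - 4*Y (S(Y) = -4*(6 + Y) = -24 - 4*Y)
o(J, d) = -J/9
G(p) = ⅓ + p/9
Z(a) = 28/81 + 242*a/81 (Z(a) = 3*a + (⅓ + (-(-1 + a)/9)/9) = 3*a + (⅓ + (⅑ - a/9)/9) = 3*a + (⅓ + (1/81 - a/81)) = 3*a + (28/81 - a/81) = 28/81 + 242*a/81)
(-1 - 3*S(5))*16 + Z(5) = (-1 - 3*(-24 - 4*5))*16 + (28/81 + (242/81)*5) = (-1 - 3*(-24 - 20))*16 + (28/81 + 1210/81) = (-1 - 3*(-44))*16 + 1238/81 = (-1 + 132)*16 + 1238/81 = 131*16 + 1238/81 = 2096 + 1238/81 = 171014/81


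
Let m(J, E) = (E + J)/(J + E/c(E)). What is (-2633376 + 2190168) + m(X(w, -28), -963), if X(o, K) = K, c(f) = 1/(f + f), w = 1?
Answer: -822022310671/1854710 ≈ -4.4321e+5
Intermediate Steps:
c(f) = 1/(2*f)
m(J, E) = (E + J)/(J + 2*E²) (m(J, E) = (E + J)/(J + E/((1/(2*E)))) = (E + J)/(J + E*(2*E)) = (E + J)/(J + 2*E²))
(-2633376 + 2190168) + m(X(w, -28), -963) = (-2633376 + 2190168) + (-963 - 28)/(-28 + 2*(-963)²) = -443208 - 991/(-28 + 2*927369) = -443208 - 991/(-28 + 1854738) = -443208 - 991/1854710 = -822022310671/1854710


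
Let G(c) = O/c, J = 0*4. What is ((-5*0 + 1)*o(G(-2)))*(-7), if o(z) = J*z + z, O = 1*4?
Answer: 14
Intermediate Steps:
J = 0
O = 4
G(c) = 4/c
o(z) = z (o(z) = 0*z + z = 0 + z = z)
((-5*0 + 1)*o(G(-2)))*(-7) = ((-5*0 + 1)*(4/(-2)))*(-7) = ((0 + 1)*(4*(-½)))*(-7) = (1*(-2))*(-7) = -2*(-7) = 14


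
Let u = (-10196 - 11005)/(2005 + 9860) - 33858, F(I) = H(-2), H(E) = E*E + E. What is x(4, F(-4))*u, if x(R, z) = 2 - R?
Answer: 267830914/3955 ≈ 67720.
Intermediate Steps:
H(E) = E + E² (H(E) = E² + E = E + E²)
F(I) = 2 (F(I) = -2*(1 - 2) = -2*(-1) = 2)
u = -133915457/3955 (u = -21201/11865 - 33858 = -21201*1/11865 - 33858 = -7067/3955 - 33858 = -133915457/3955 ≈ -33860.)
x(4, F(-4))*u = (2 - 1*4)*(-133915457/3955) = (2 - 4)*(-133915457/3955) = -2*(-133915457/3955) = 267830914/3955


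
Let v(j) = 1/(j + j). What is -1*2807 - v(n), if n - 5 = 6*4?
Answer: -162807/58 ≈ -2807.0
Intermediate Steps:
n = 29 (n = 5 + 6*4 = 5 + 24 = 29)
v(j) = 1/(2*j)
-1*2807 - v(n) = -1*2807 - 1/(2*29) = -2807 - 1/(2*29) = -2807 - 1*1/58 = -2807 - 1/58 = -162807/58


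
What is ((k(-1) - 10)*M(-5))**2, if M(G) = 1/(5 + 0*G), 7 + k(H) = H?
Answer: 324/25 ≈ 12.960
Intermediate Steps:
k(H) = -7 + H
M(G) = 1/5 (M(G) = 1/(5 + 0) = 1/5)
((k(-1) - 10)*M(-5))**2 = (((-7 - 1) - 10)*(1/5))**2 = ((-8 - 10)*(1/5))**2 = (-18*1/5)**2 = (-18/5)**2 = 324/25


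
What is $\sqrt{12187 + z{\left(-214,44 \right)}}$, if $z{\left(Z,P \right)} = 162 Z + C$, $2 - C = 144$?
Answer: $i \sqrt{22623} \approx 150.41 i$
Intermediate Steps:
$C = -142$ ($C = 2 - 144 = -142$)
$z{\left(Z,P \right)} = -142 + 162 Z$ ($z{\left(Z,P \right)} = 162 Z - 142 = -142 + 162 Z$)
$\sqrt{12187 + z{\left(-214,44 \right)}} = \sqrt{12187 + \left(-142 + 162 \left(-214\right)\right)} = \sqrt{12187 - 34810} = \sqrt{-22623} = i \sqrt{22623}$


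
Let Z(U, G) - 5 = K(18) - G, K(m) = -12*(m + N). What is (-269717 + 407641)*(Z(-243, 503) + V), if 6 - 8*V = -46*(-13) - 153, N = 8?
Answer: -238574039/2 ≈ -1.1929e+8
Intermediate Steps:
K(m) = -96 - 12*m (K(m) = -12*(m + 8) = -12*(8 + m) = -96 - 12*m)
Z(U, G) = -307 - G (Z(U, G) = 5 + ((-96 - 12*18) - G) = 5 + ((-96 - 216) - G) = 5 + (-312 - G) = -307 - G)
V = -439/8 (V = 3/4 - (-46*(-13) - 153)/8 = 3/4 - (598 - 153)/8 = 3/4 - 1/8*445 = 3/4 - 445/8 = -439/8 ≈ -54.875)
(-269717 + 407641)*(Z(-243, 503) + V) = (-269717 + 407641)*((-307 - 1*503) - 439/8) = 137924*((-307 - 503) - 439/8) = 137924*(-810 - 439/8) = 137924*(-6919/8) = -238574039/2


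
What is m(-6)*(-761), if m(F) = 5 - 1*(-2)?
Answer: -5327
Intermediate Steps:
m(F) = 7 (m(F) = 5 + 2 = 7)
m(-6)*(-761) = 7*(-761) = -5327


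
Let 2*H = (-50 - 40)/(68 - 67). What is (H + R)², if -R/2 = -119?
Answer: 37249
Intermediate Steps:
R = 238 (R = -2*(-119) = 238)
H = -45 (H = ((-50 - 40)/(68 - 67))/2 = (-90/1)/2 = (-90*1)/2 = (½)*(-90) = -45)
(H + R)² = (-45 + 238)² = 193² = 37249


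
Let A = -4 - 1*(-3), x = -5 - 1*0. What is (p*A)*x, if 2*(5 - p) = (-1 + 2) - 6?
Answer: 75/2 ≈ 37.500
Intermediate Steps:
p = 15/2 (p = 5 - ((-1 + 2) - 6)/2 = 5 - (1 - 6)/2 = 5 - ½*(-5) = 5 + 5/2 = 15/2 ≈ 7.5000)
x = -5 (x = -5 + 0 = -5)
A = -1 (A = -4 + 3 = -1)
(p*A)*x = ((15/2)*(-1))*(-5) = -15/2*(-5) = 75/2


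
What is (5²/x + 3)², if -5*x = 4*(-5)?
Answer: 1369/16 ≈ 85.563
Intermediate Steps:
x = 4 (x = -4*(-5)/5 = -⅕*(-20) = 4)
(5²/x + 3)² = (5²/4 + 3)² = (25*(¼) + 3)² = (25/4 + 3)² = (37/4)² = 1369/16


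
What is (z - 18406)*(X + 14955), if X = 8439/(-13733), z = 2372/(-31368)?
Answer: -4940498608142720/17949031 ≈ -2.7525e+8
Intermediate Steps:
z = -593/7842 (z = 2372*(-1/31368) = -593/7842 ≈ -0.075619)
X = -8439/13733 (X = 8439*(-1/13733) = -8439/13733 ≈ -0.61450)
(z - 18406)*(X + 14955) = (-593/7842 - 18406)*(-8439/13733 + 14955) = -144340445/7842*205368576/13733 = -4940498608142720/17949031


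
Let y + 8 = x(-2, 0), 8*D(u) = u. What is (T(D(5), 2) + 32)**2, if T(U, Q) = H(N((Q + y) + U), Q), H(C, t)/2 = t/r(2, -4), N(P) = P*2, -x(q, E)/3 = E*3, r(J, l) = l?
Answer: 961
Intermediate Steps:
D(u) = u/8
x(q, E) = -9*E (x(q, E) = -3*E*3 = -9*E)
y = -8 (y = -8 - 9*0 = -8 + 0 = -8)
N(P) = 2*P
H(C, t) = -t/2 (H(C, t) = 2*(t/(-4)) = 2*(t*(-1/4)) = 2*(-t/4) = -t/2)
T(U, Q) = -Q/2
(T(D(5), 2) + 32)**2 = (-1/2*2 + 32)**2 = (-1 + 32)**2 = 31**2 = 961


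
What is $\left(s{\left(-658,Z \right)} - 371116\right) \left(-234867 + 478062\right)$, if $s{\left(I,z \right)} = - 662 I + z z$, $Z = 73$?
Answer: $16977199755$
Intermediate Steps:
$s{\left(I,z \right)} = z^{2} - 662 I$ ($s{\left(I,z \right)} = - 662 I + z^{2} = z^{2} - 662 I$)
$\left(s{\left(-658,Z \right)} - 371116\right) \left(-234867 + 478062\right) = \left(\left(73^{2} - -435596\right) - 371116\right) \left(-234867 + 478062\right) = \left(\left(5329 + 435596\right) - 371116\right) 243195 = \left(440925 - 371116\right) 243195 = 69809 \cdot 243195 = 16977199755$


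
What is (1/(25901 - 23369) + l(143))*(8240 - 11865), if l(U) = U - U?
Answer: -3625/2532 ≈ -1.4317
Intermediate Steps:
l(U) = 0
(1/(25901 - 23369) + l(143))*(8240 - 11865) = (1/(25901 - 23369) + 0)*(8240 - 11865) = (1/2532 + 0)*(-3625) = (1/2532)*(-3625) = -3625/2532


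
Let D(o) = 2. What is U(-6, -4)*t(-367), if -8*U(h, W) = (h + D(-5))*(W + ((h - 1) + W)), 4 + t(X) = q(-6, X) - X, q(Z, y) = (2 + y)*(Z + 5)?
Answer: -5460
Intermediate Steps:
q(Z, y) = (2 + y)*(5 + Z)
t(X) = -6 - 2*X (t(X) = -4 + ((10 + 2*(-6) + 5*X - 6*X) - X) = -4 + ((10 - 12 + 5*X - 6*X) - X) = -4 + ((-2 - X) - X) = -4 + (-2 - 2*X) = -6 - 2*X)
U(h, W) = -(2 + h)*(-1 + h + 2*W)/8 (U(h, W) = -(h + 2)*(W + ((h - 1) + W))/8 = -(2 + h)*(W + ((-1 + h) + W))/8 = -(2 + h)*(W + (-1 + W + h))/8 = -(2 + h)*(-1 + h + 2*W)/8)
U(-6, -4)*t(-367) = (¼ - ½*(-4) - ⅛*(-6) - ⅛*(-6)² - ¼*(-4)*(-6))*(-6 - 2*(-367)) = (¼ + 2 + ¾ - ⅛*36 - 6)*(-6 + 734) = (¼ + 2 + ¾ - 9/2 - 6)*728 = -15/2*728 = -5460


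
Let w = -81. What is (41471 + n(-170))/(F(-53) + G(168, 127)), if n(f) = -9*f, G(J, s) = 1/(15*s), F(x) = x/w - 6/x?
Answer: 16746155865/299108 ≈ 55987.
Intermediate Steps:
F(x) = -6/x - x/81 (F(x) = x/(-81) - 6/x = x*(-1/81) - 6/x = -x/81 - 6/x = -6/x - x/81)
G(J, s) = 1/(15*s)
(41471 + n(-170))/(F(-53) + G(168, 127)) = (41471 - 9*(-170))/((-6/(-53) - 1/81*(-53)) + (1/15)/127) = (41471 + 1530)/((-6*(-1/53) + 53/81) + (1/15)*(1/127)) = 43001/((6/53 + 53/81) + 1/1905) = 43001/(3295/4293 + 1/1905) = 43001/(2093756/2726055) = 43001*(2726055/2093756) = 16746155865/299108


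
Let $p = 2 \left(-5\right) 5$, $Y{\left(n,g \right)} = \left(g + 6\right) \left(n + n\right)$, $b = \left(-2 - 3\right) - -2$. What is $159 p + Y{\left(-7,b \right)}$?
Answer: $-7992$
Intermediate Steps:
$b = -3$ ($b = -5 + 2 = -3$)
$Y{\left(n,g \right)} = 2 n \left(6 + g\right)$ ($Y{\left(n,g \right)} = \left(6 + g\right) 2 n = 2 n \left(6 + g\right)$)
$p = -50$ ($p = \left(-10\right) 5 = -50$)
$159 p + Y{\left(-7,b \right)} = 159 \left(-50\right) + 2 \left(-7\right) \left(6 - 3\right) = -7950 + 2 \left(-7\right) 3 = -7950 - 42 = -7992$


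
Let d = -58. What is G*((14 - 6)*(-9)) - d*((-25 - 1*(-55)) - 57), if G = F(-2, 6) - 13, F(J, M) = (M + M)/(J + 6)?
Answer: -846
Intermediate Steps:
F(J, M) = 2*M/(6 + J) (F(J, M) = (2*M)/(6 + J) = 2*M/(6 + J))
G = -10 (G = 2*6/(6 - 2) - 13 = 2*6/4 - 13 = 2*6*(¼) - 13 = 3 - 13 = -10)
G*((14 - 6)*(-9)) - d*((-25 - 1*(-55)) - 57) = -10*(14 - 6)*(-9) - (-58)*((-25 - 1*(-55)) - 57) = -80*(-9) - (-58)*((-25 + 55) - 57) = -10*(-72) - (-58)*(30 - 57) = 720 - (-58)*(-27) = 720 - 1*1566 = 720 - 1566 = -846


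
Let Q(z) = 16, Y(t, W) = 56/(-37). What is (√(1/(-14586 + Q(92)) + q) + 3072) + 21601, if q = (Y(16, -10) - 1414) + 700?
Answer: 24673 + I*√207941146322530/539090 ≈ 24673.0 + 26.749*I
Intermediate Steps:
Y(t, W) = -56/37 (Y(t, W) = 56*(-1/37) = -56/37)
q = -26474/37 (q = (-56/37 - 1414) + 700 = -52374/37 + 700 = -26474/37 ≈ -715.51)
(√(1/(-14586 + Q(92)) + q) + 3072) + 21601 = (√(1/(-14586 + 16) - 26474/37) + 3072) + 21601 = (√(1/(-14570) - 26474/37) + 3072) + 21601 = (√(-1/14570 - 26474/37) + 3072) + 21601 = (√(-385726217/539090) + 3072) + 21601 = (I*√207941146322530/539090 + 3072) + 21601 = (3072 + I*√207941146322530/539090) + 21601 = 24673 + I*√207941146322530/539090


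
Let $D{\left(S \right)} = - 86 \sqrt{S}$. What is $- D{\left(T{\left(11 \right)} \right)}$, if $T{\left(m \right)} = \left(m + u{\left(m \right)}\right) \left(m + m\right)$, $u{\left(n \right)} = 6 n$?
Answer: $946 \sqrt{14} \approx 3539.6$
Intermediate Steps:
$T{\left(m \right)} = 14 m^{2}$ ($T{\left(m \right)} = \left(m + 6 m\right) \left(m + m\right) = 7 m 2 m = 14 m^{2}$)
$- D{\left(T{\left(11 \right)} \right)} = - \left(-86\right) \sqrt{14 \cdot 11^{2}} = - \left(-86\right) \sqrt{14 \cdot 121} = - \left(-86\right) \sqrt{1694} = - \left(-86\right) 11 \sqrt{14} = - \left(-946\right) \sqrt{14} = 946 \sqrt{14}$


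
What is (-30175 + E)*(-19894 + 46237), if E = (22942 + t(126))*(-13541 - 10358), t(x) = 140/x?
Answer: -14445120496049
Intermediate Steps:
E = -4934856712/9 (E = (22942 + 140/126)*(-13541 - 10358) = (22942 + 140*(1/126))*(-23899) = (22942 + 10/9)*(-23899) = (206488/9)*(-23899) = -4934856712/9 ≈ -5.4832e+8)
(-30175 + E)*(-19894 + 46237) = (-30175 - 4934856712/9)*(-19894 + 46237) = -4935128287/9*26343 = -14445120496049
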